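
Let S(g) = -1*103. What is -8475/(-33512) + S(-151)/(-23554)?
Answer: 101535943/394670824 ≈ 0.25727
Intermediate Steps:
S(g) = -103
-8475/(-33512) + S(-151)/(-23554) = -8475/(-33512) - 103/(-23554) = -8475*(-1/33512) - 103*(-1/23554) = 8475/33512 + 103/23554 = 101535943/394670824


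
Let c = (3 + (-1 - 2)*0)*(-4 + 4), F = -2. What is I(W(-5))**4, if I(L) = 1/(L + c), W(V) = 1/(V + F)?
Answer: 2401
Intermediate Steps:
c = 0 (c = (3 - 3*0)*0 = (3 + 0)*0 = 3*0 = 0)
W(V) = 1/(-2 + V) (W(V) = 1/(V - 2) = 1/(-2 + V))
I(L) = 1/L (I(L) = 1/(L + 0) = 1/L)
I(W(-5))**4 = (1/(1/(-2 - 5)))**4 = (1/(1/(-7)))**4 = (1/(-1/7))**4 = (-7)**4 = 2401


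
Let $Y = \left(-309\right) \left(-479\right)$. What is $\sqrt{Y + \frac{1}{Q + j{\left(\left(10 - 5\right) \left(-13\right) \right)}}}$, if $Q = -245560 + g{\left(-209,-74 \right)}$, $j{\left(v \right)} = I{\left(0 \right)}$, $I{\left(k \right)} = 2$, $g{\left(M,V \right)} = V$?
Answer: $\frac{\sqrt{139535241255938}}{30704} \approx 384.72$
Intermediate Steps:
$j{\left(v \right)} = 2$
$Y = 148011$
$Q = -245634$ ($Q = -245560 - 74 = -245634$)
$\sqrt{Y + \frac{1}{Q + j{\left(\left(10 - 5\right) \left(-13\right) \right)}}} = \sqrt{148011 + \frac{1}{-245634 + 2}} = \sqrt{148011 + \frac{1}{-245632}} = \sqrt{148011 - \frac{1}{245632}} = \sqrt{\frac{36356237951}{245632}} = \frac{\sqrt{139535241255938}}{30704}$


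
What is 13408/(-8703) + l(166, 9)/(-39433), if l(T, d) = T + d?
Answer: -530240689/343185399 ≈ -1.5451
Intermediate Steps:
13408/(-8703) + l(166, 9)/(-39433) = 13408/(-8703) + (166 + 9)/(-39433) = 13408*(-1/8703) + 175*(-1/39433) = -13408/8703 - 175/39433 = -530240689/343185399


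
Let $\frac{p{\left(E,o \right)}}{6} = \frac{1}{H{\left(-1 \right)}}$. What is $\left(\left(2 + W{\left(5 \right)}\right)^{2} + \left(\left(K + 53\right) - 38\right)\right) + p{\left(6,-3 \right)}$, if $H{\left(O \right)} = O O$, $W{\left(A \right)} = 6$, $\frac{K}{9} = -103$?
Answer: $-842$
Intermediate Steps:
$K = -927$ ($K = 9 \left(-103\right) = -927$)
$H{\left(O \right)} = O^{2}$
$p{\left(E,o \right)} = 6$ ($p{\left(E,o \right)} = \frac{6}{\left(-1\right)^{2}} = \frac{6}{1} = 6 \cdot 1 = 6$)
$\left(\left(2 + W{\left(5 \right)}\right)^{2} + \left(\left(K + 53\right) - 38\right)\right) + p{\left(6,-3 \right)} = \left(\left(2 + 6\right)^{2} + \left(\left(-927 + 53\right) - 38\right)\right) + 6 = \left(8^{2} - 912\right) + 6 = \left(64 - 912\right) + 6 = -848 + 6 = -842$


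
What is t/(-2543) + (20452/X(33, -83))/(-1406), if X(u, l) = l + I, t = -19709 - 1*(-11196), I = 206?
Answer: 710105879/219890667 ≈ 3.2294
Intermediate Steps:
t = -8513 (t = -19709 + 11196 = -8513)
X(u, l) = 206 + l (X(u, l) = l + 206 = 206 + l)
t/(-2543) + (20452/X(33, -83))/(-1406) = -8513/(-2543) + (20452/(206 - 83))/(-1406) = -8513*(-1/2543) + (20452/123)*(-1/1406) = 8513/2543 + (20452*(1/123))*(-1/1406) = 8513/2543 + (20452/123)*(-1/1406) = 8513/2543 - 10226/86469 = 710105879/219890667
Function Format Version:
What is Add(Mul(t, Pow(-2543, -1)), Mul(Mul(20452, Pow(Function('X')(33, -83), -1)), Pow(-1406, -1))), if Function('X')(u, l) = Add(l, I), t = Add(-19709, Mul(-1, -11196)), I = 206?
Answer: Rational(710105879, 219890667) ≈ 3.2294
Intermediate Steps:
t = -8513 (t = Add(-19709, 11196) = -8513)
Function('X')(u, l) = Add(206, l) (Function('X')(u, l) = Add(l, 206) = Add(206, l))
Add(Mul(t, Pow(-2543, -1)), Mul(Mul(20452, Pow(Function('X')(33, -83), -1)), Pow(-1406, -1))) = Add(Mul(-8513, Pow(-2543, -1)), Mul(Mul(20452, Pow(Add(206, -83), -1)), Pow(-1406, -1))) = Add(Mul(-8513, Rational(-1, 2543)), Mul(Mul(20452, Pow(123, -1)), Rational(-1, 1406))) = Add(Rational(8513, 2543), Mul(Mul(20452, Rational(1, 123)), Rational(-1, 1406))) = Add(Rational(8513, 2543), Mul(Rational(20452, 123), Rational(-1, 1406))) = Add(Rational(8513, 2543), Rational(-10226, 86469)) = Rational(710105879, 219890667)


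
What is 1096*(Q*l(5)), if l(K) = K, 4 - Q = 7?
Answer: -16440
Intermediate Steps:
Q = -3 (Q = 4 - 1*7 = 4 - 7 = -3)
1096*(Q*l(5)) = 1096*(-3*5) = 1096*(-15) = -16440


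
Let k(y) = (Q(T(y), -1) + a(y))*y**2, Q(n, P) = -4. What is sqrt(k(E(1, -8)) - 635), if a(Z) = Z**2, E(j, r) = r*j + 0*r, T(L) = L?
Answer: sqrt(3205) ≈ 56.613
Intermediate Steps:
E(j, r) = j*r (E(j, r) = j*r + 0 = j*r)
k(y) = y**2*(-4 + y**2) (k(y) = (-4 + y**2)*y**2 = y**2*(-4 + y**2))
sqrt(k(E(1, -8)) - 635) = sqrt((1*(-8))**2*(-4 + (1*(-8))**2) - 635) = sqrt((-8)**2*(-4 + (-8)**2) - 635) = sqrt(64*(-4 + 64) - 635) = sqrt(64*60 - 635) = sqrt(3840 - 635) = sqrt(3205)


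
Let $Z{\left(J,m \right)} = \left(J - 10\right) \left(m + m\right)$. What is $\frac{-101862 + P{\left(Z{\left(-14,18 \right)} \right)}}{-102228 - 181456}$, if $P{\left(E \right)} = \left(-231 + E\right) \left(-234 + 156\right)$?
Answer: $\frac{4113}{70921} \approx 0.057994$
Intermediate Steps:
$Z{\left(J,m \right)} = 2 m \left(-10 + J\right)$ ($Z{\left(J,m \right)} = \left(-10 + J\right) 2 m = 2 m \left(-10 + J\right)$)
$P{\left(E \right)} = 18018 - 78 E$ ($P{\left(E \right)} = \left(-231 + E\right) \left(-78\right) = 18018 - 78 E$)
$\frac{-101862 + P{\left(Z{\left(-14,18 \right)} \right)}}{-102228 - 181456} = \frac{-101862 - \left(-18018 + 78 \cdot 2 \cdot 18 \left(-10 - 14\right)\right)}{-102228 - 181456} = \frac{-101862 - \left(-18018 + 78 \cdot 2 \cdot 18 \left(-24\right)\right)}{-283684} = \left(-101862 + \left(18018 - -67392\right)\right) \left(- \frac{1}{283684}\right) = \left(-101862 + \left(18018 + 67392\right)\right) \left(- \frac{1}{283684}\right) = \left(-101862 + 85410\right) \left(- \frac{1}{283684}\right) = \left(-16452\right) \left(- \frac{1}{283684}\right) = \frac{4113}{70921}$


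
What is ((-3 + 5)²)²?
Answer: 16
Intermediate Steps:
((-3 + 5)²)² = (2²)² = 4² = 16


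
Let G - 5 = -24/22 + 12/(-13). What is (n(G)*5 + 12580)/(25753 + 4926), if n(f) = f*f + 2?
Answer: 258364555/627354871 ≈ 0.41183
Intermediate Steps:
G = 427/143 (G = 5 + (-24/22 + 12/(-13)) = 5 + (-24*1/22 + 12*(-1/13)) = 5 + (-12/11 - 12/13) = 5 - 288/143 = 427/143 ≈ 2.9860)
n(f) = 2 + f² (n(f) = f² + 2 = 2 + f²)
(n(G)*5 + 12580)/(25753 + 4926) = ((2 + (427/143)²)*5 + 12580)/(25753 + 4926) = ((2 + 182329/20449)*5 + 12580)/30679 = ((223227/20449)*5 + 12580)*(1/30679) = (1116135/20449 + 12580)*(1/30679) = (258364555/20449)*(1/30679) = 258364555/627354871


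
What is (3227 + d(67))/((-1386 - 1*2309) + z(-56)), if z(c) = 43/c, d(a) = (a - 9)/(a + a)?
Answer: -12109328/13866521 ≈ -0.87328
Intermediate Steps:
d(a) = (-9 + a)/(2*a) (d(a) = (-9 + a)/((2*a)) = (-9 + a)*(1/(2*a)) = (-9 + a)/(2*a))
(3227 + d(67))/((-1386 - 1*2309) + z(-56)) = (3227 + (½)*(-9 + 67)/67)/((-1386 - 1*2309) + 43/(-56)) = (3227 + (½)*(1/67)*58)/((-1386 - 2309) + 43*(-1/56)) = (3227 + 29/67)/(-3695 - 43/56) = 216238/(67*(-206963/56)) = (216238/67)*(-56/206963) = -12109328/13866521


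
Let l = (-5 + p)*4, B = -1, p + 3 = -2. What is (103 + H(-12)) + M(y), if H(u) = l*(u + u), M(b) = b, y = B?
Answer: 1062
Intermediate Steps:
p = -5 (p = -3 - 2 = -5)
l = -40 (l = (-5 - 5)*4 = -10*4 = -40)
y = -1
H(u) = -80*u (H(u) = -40*(u + u) = -80*u)
(103 + H(-12)) + M(y) = (103 - 80*(-12)) - 1 = (103 + 960) - 1 = 1063 - 1 = 1062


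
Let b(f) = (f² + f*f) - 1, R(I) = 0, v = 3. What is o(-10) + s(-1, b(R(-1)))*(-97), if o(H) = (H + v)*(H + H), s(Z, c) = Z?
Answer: 237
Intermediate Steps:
b(f) = -1 + 2*f² (b(f) = (f² + f²) - 1 = 2*f² - 1 = -1 + 2*f²)
o(H) = 2*H*(3 + H) (o(H) = (H + 3)*(H + H) = (3 + H)*(2*H) = 2*H*(3 + H))
o(-10) + s(-1, b(R(-1)))*(-97) = 2*(-10)*(3 - 10) - 1*(-97) = 2*(-10)*(-7) + 97 = 140 + 97 = 237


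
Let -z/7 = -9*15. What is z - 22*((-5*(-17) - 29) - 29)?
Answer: 351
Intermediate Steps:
z = 945 (z = -(-63)*15 = -7*(-135) = 945)
z - 22*((-5*(-17) - 29) - 29) = 945 - 22*((-5*(-17) - 29) - 29) = 945 - 22*((85 - 29) - 29) = 945 - 22*(56 - 29) = 945 - 22*27 = 945 - 594 = 351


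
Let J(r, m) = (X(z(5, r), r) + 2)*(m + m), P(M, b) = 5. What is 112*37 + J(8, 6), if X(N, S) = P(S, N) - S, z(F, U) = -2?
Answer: 4132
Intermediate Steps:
X(N, S) = 5 - S
J(r, m) = 2*m*(7 - r) (J(r, m) = ((5 - r) + 2)*(m + m) = (7 - r)*(2*m) = 2*m*(7 - r))
112*37 + J(8, 6) = 112*37 + 2*6*(7 - 1*8) = 4144 + 2*6*(7 - 8) = 4144 + 2*6*(-1) = 4144 - 12 = 4132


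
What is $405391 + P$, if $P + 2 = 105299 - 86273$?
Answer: $424415$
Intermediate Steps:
$P = 19024$ ($P = -2 + \left(105299 - 86273\right) = -2 + 19026 = 19024$)
$405391 + P = 405391 + 19024 = 424415$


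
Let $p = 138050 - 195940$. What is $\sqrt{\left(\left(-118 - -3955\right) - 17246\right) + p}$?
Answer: $i \sqrt{71299} \approx 267.02 i$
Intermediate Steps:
$p = -57890$ ($p = 138050 - 195940 = -57890$)
$\sqrt{\left(\left(-118 - -3955\right) - 17246\right) + p} = \sqrt{\left(\left(-118 - -3955\right) - 17246\right) - 57890} = \sqrt{\left(\left(-118 + 3955\right) - 17246\right) - 57890} = \sqrt{\left(3837 - 17246\right) - 57890} = \sqrt{-13409 - 57890} = \sqrt{-71299} = i \sqrt{71299}$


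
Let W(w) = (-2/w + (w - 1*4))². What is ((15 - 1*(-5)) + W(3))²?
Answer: 42025/81 ≈ 518.83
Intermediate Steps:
W(w) = (-4 + w - 2/w)² (W(w) = (-2/w + (w - 4))² = (-2/w + (-4 + w))² = (-4 + w - 2/w)²)
((15 - 1*(-5)) + W(3))² = ((15 - 1*(-5)) + (2 - 1*3² + 4*3)²/3²)² = ((15 + 5) + (2 - 1*9 + 12)²/9)² = (20 + (2 - 9 + 12)²/9)² = (20 + (⅑)*5²)² = (20 + (⅑)*25)² = (20 + 25/9)² = (205/9)² = 42025/81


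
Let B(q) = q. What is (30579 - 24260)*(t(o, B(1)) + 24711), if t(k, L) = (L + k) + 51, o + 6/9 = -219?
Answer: 465267970/3 ≈ 1.5509e+8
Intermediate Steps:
o = -659/3 (o = -⅔ - 219 = -659/3 ≈ -219.67)
t(k, L) = 51 + L + k
(30579 - 24260)*(t(o, B(1)) + 24711) = (30579 - 24260)*((51 + 1 - 659/3) + 24711) = 6319*(-503/3 + 24711) = 6319*(73630/3) = 465267970/3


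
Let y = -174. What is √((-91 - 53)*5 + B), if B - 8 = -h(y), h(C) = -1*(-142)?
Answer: I*√854 ≈ 29.223*I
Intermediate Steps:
h(C) = 142
B = -134 (B = 8 - 1*142 = 8 - 142 = -134)
√((-91 - 53)*5 + B) = √((-91 - 53)*5 - 134) = √(-144*5 - 134) = √(-720 - 134) = √(-854) = I*√854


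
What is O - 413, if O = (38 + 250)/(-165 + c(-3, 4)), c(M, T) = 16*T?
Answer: -42001/101 ≈ -415.85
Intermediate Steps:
O = -288/101 (O = (38 + 250)/(-165 + 16*4) = 288/(-165 + 64) = 288/(-101) = 288*(-1/101) = -288/101 ≈ -2.8515)
O - 413 = -288/101 - 413 = -42001/101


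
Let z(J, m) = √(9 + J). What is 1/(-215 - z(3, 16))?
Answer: -215/46213 + 2*√3/46213 ≈ -0.0045774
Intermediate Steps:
1/(-215 - z(3, 16)) = 1/(-215 - √(9 + 3)) = 1/(-215 - √12) = 1/(-215 - 2*√3)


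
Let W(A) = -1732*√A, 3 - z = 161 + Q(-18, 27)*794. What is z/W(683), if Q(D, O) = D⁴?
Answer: 41675551*√683/591478 ≈ 1841.4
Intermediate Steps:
z = -83351102 (z = 3 - (161 + (-18)⁴*794) = 3 - (161 + 104976*794) = 3 - (161 + 83350944) = 3 - 1*83351105 = 3 - 83351105 = -83351102)
z/W(683) = -83351102*(-√683/1182956) = -(-41675551)*√683/591478 = 41675551*√683/591478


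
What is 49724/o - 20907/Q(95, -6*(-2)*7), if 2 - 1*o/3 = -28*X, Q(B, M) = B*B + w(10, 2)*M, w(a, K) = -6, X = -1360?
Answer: -1405994221/486693957 ≈ -2.8889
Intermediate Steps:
Q(B, M) = B² - 6*M (Q(B, M) = B*B - 6*M = B² - 6*M)
o = -114234 (o = 6 - (-84)*(-1360) = 6 - 3*38080 = 6 - 114240 = -114234)
49724/o - 20907/Q(95, -6*(-2)*7) = 49724/(-114234) - 20907/(95² - 6*(-6*(-2))*7) = 49724*(-1/114234) - 20907/(9025 - 72*7) = -24862/57117 - 20907/(9025 - 6*84) = -24862/57117 - 20907/(9025 - 504) = -24862/57117 - 20907/8521 = -1405994221/486693957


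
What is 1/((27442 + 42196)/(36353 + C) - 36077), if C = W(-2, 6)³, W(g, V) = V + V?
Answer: -38081/1373778599 ≈ -2.7720e-5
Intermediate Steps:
W(g, V) = 2*V
C = 1728 (C = (2*6)³ = 12³ = 1728)
1/((27442 + 42196)/(36353 + C) - 36077) = 1/((27442 + 42196)/(36353 + 1728) - 36077) = 1/(69638/38081 - 36077) = 1/(-1373778599/38081) = -38081/1373778599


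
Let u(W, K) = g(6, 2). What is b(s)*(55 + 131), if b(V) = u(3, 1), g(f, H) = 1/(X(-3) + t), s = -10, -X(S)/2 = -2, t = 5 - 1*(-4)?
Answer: 186/13 ≈ 14.308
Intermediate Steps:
t = 9 (t = 5 + 4 = 9)
X(S) = 4 (X(S) = -2*(-2) = 4)
g(f, H) = 1/13 (g(f, H) = 1/(4 + 9) = 1/13)
u(W, K) = 1/13
b(V) = 1/13
b(s)*(55 + 131) = (55 + 131)/13 = (1/13)*186 = 186/13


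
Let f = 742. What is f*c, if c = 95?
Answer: 70490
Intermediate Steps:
f*c = 742*95 = 70490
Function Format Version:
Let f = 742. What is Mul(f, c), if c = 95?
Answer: 70490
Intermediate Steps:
Mul(f, c) = Mul(742, 95) = 70490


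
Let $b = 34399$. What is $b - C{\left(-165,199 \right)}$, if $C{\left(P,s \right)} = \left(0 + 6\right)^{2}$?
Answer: $34363$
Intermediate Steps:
$C{\left(P,s \right)} = 36$ ($C{\left(P,s \right)} = 6^{2} = 36$)
$b - C{\left(-165,199 \right)} = 34399 - 36 = 34363$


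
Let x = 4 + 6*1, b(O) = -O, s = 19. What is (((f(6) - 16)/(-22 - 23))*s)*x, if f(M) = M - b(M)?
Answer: 152/9 ≈ 16.889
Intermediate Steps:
f(M) = 2*M (f(M) = M - (-1)*M = M + M = 2*M)
x = 10 (x = 4 + 6 = 10)
(((f(6) - 16)/(-22 - 23))*s)*x = (((2*6 - 16)/(-22 - 23))*19)*10 = (((12 - 16)/(-45))*19)*10 = (-4*(-1/45)*19)*10 = ((4/45)*19)*10 = (76/45)*10 = 152/9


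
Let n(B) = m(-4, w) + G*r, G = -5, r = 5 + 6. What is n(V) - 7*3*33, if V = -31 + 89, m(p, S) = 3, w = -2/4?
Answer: -745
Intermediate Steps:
w = -½ (w = -2*¼ = -½ ≈ -0.50000)
r = 11
V = 58
n(B) = -52 (n(B) = 3 - 5*11 = 3 - 55 = -52)
n(V) - 7*3*33 = -52 - 7*3*33 = -52 - 21*33 = -52 - 693 = -745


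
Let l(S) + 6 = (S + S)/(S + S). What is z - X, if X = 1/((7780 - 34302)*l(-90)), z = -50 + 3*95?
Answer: 31163349/132610 ≈ 235.00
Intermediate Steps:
l(S) = -5 (l(S) = -6 + (S + S)/(S + S) = -6 + (2*S)/((2*S)) = -6 + (2*S)*(1/(2*S)) = -6 + 1 = -5)
z = 235 (z = -50 + 285 = 235)
X = 1/132610 (X = 1/((7780 - 34302)*(-5)) = -⅕/(-26522) = -1/26522*(-⅕) = 1/132610 ≈ 7.5409e-6)
z - X = 235 - 1*1/132610 = 235 - 1/132610 = 31163349/132610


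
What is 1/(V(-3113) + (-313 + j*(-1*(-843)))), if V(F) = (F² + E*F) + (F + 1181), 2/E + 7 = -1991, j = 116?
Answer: 999/9776528801 ≈ 1.0218e-7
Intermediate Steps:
E = -1/999 (E = 2/(-7 - 1991) = 2/(-1998) = 2*(-1/1998) = -1/999 ≈ -0.0010010)
V(F) = 1181 + F² + 998*F/999 (V(F) = (F² - F/999) + (F + 1181) = (F² - F/999) + (1181 + F) = 1181 + F² + 998*F/999)
1/(V(-3113) + (-313 + j*(-1*(-843)))) = 1/((1181 + (-3113)² + (998/999)*(-3113)) + (-313 + 116*(-1*(-843)))) = 1/((1181 + 9690769 - 3106774/999) + (-313 + 116*843)) = 1/(9679151276/999 + (-313 + 97788)) = 1/(9679151276/999 + 97475) = 1/(9776528801/999) = 999/9776528801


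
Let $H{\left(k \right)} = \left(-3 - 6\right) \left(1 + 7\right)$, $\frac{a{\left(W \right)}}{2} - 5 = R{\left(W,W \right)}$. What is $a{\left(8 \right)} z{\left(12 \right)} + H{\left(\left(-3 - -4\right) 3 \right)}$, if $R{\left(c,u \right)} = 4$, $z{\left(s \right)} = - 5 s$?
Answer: $-1152$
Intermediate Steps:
$a{\left(W \right)} = 18$ ($a{\left(W \right)} = 10 + 2 \cdot 4 = 10 + 8 = 18$)
$H{\left(k \right)} = -72$ ($H{\left(k \right)} = \left(-9\right) 8 = -72$)
$a{\left(8 \right)} z{\left(12 \right)} + H{\left(\left(-3 - -4\right) 3 \right)} = 18 \left(\left(-5\right) 12\right) - 72 = 18 \left(-60\right) - 72 = -1080 - 72 = -1152$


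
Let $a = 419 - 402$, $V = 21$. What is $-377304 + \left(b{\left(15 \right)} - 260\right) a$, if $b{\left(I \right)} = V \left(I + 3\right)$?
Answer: $-375298$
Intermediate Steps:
$a = 17$ ($a = 419 - 402 = 17$)
$b{\left(I \right)} = 63 + 21 I$ ($b{\left(I \right)} = 21 \left(I + 3\right) = 21 \left(3 + I\right) = 63 + 21 I$)
$-377304 + \left(b{\left(15 \right)} - 260\right) a = -377304 + \left(\left(63 + 21 \cdot 15\right) - 260\right) 17 = -377304 + \left(\left(63 + 315\right) - 260\right) 17 = -377304 + \left(378 - 260\right) 17 = -377304 + 118 \cdot 17 = -377304 + 2006 = -375298$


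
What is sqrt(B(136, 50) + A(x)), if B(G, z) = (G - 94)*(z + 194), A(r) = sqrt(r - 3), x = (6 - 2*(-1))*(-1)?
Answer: sqrt(10248 + I*sqrt(11)) ≈ 101.23 + 0.0164*I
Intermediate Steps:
x = -8 (x = (6 + 2)*(-1) = 8*(-1) = -8)
A(r) = sqrt(-3 + r)
B(G, z) = (-94 + G)*(194 + z)
sqrt(B(136, 50) + A(x)) = sqrt((-18236 - 94*50 + 194*136 + 136*50) + sqrt(-3 - 8)) = sqrt((-18236 - 4700 + 26384 + 6800) + sqrt(-11)) = sqrt(10248 + I*sqrt(11))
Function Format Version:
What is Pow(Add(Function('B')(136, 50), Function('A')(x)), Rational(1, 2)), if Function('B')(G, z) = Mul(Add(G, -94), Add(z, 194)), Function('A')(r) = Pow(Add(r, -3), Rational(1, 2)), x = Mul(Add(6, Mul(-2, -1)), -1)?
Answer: Pow(Add(10248, Mul(I, Pow(11, Rational(1, 2)))), Rational(1, 2)) ≈ Add(101.23, Mul(0.0164, I))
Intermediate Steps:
x = -8 (x = Mul(Add(6, 2), -1) = Mul(8, -1) = -8)
Function('A')(r) = Pow(Add(-3, r), Rational(1, 2))
Function('B')(G, z) = Mul(Add(-94, G), Add(194, z))
Pow(Add(Function('B')(136, 50), Function('A')(x)), Rational(1, 2)) = Pow(Add(Add(-18236, Mul(-94, 50), Mul(194, 136), Mul(136, 50)), Pow(Add(-3, -8), Rational(1, 2))), Rational(1, 2)) = Pow(Add(Add(-18236, -4700, 26384, 6800), Pow(-11, Rational(1, 2))), Rational(1, 2)) = Pow(Add(10248, Mul(I, Pow(11, Rational(1, 2)))), Rational(1, 2))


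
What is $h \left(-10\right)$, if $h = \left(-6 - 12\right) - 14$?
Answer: $320$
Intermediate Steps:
$h = -32$ ($h = -18 - 14 = -32$)
$h \left(-10\right) = \left(-32\right) \left(-10\right) = 320$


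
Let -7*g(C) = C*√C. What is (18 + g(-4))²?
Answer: 15812/49 + 288*I/7 ≈ 322.69 + 41.143*I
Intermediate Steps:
g(C) = -C^(3/2)/7 (g(C) = -C*√C/7 = -C^(3/2)/7)
(18 + g(-4))² = (18 - (-8)*I/7)² = (18 + 8*I/7)²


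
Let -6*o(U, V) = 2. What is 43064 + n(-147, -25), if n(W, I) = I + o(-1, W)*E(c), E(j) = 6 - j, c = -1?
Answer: 129110/3 ≈ 43037.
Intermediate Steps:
o(U, V) = -1/3 (o(U, V) = -1/6*2 = -1/3)
n(W, I) = -7/3 + I (n(W, I) = I - (6 - 1*(-1))/3 = I - (6 + 1)/3 = I - 1/3*7 = I - 7/3 = -7/3 + I)
43064 + n(-147, -25) = 43064 + (-7/3 - 25) = 43064 - 82/3 = 129110/3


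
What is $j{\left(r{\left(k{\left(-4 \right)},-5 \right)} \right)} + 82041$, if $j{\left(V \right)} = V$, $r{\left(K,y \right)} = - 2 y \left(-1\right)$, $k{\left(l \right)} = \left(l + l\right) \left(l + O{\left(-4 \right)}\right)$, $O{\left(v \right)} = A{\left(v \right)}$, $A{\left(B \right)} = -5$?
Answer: $82031$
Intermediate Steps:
$O{\left(v \right)} = -5$
$k{\left(l \right)} = 2 l \left(-5 + l\right)$ ($k{\left(l \right)} = \left(l + l\right) \left(l - 5\right) = 2 l \left(-5 + l\right)$)
$r{\left(K,y \right)} = 2 y$
$j{\left(r{\left(k{\left(-4 \right)},-5 \right)} \right)} + 82041 = 2 \left(-5\right) + 82041 = -10 + 82041 = 82031$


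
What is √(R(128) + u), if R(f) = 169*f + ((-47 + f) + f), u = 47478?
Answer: √69319 ≈ 263.29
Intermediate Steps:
R(f) = -47 + 171*f (R(f) = 169*f + (-47 + 2*f) = -47 + 171*f)
√(R(128) + u) = √((-47 + 171*128) + 47478) = √((-47 + 21888) + 47478) = √(21841 + 47478) = √69319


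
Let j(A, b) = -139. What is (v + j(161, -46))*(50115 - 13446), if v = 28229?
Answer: 1030032210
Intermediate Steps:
(v + j(161, -46))*(50115 - 13446) = (28229 - 139)*(50115 - 13446) = 28090*36669 = 1030032210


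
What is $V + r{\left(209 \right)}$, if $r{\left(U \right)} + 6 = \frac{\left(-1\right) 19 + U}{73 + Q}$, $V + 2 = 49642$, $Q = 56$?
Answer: $\frac{6402976}{129} \approx 49636.0$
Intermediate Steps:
$V = 49640$ ($V = -2 + 49642 = 49640$)
$r{\left(U \right)} = - \frac{793}{129} + \frac{U}{129}$ ($r{\left(U \right)} = -6 + \frac{\left(-1\right) 19 + U}{73 + 56} = -6 + \frac{-19 + U}{129} = -6 + \left(-19 + U\right) \frac{1}{129} = -6 + \left(- \frac{19}{129} + \frac{U}{129}\right) = - \frac{793}{129} + \frac{U}{129}$)
$V + r{\left(209 \right)} = 49640 + \left(- \frac{793}{129} + \frac{1}{129} \cdot 209\right) = 49640 + \left(- \frac{793}{129} + \frac{209}{129}\right) = 49640 - \frac{584}{129} = \frac{6402976}{129}$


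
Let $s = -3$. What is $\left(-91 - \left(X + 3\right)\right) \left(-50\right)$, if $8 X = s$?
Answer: $\frac{18725}{4} \approx 4681.3$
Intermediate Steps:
$X = - \frac{3}{8}$ ($X = \frac{1}{8} \left(-3\right) = - \frac{3}{8} \approx -0.375$)
$\left(-91 - \left(X + 3\right)\right) \left(-50\right) = \left(-91 - \left(- \frac{3}{8} + 3\right)\right) \left(-50\right) = \left(-91 - \frac{21}{8}\right) \left(-50\right) = \left(- \frac{749}{8}\right) \left(-50\right) = \frac{18725}{4}$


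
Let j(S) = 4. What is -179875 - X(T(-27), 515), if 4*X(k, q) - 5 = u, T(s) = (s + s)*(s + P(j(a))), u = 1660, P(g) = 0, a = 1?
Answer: -721165/4 ≈ -1.8029e+5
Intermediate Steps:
T(s) = 2*s**2 (T(s) = (s + s)*(s + 0) = (2*s)*s = 2*s**2)
X(k, q) = 1665/4 (X(k, q) = 5/4 + (1/4)*1660 = 5/4 + 415 = 1665/4)
-179875 - X(T(-27), 515) = -179875 - 1*1665/4 = -179875 - 1665/4 = -721165/4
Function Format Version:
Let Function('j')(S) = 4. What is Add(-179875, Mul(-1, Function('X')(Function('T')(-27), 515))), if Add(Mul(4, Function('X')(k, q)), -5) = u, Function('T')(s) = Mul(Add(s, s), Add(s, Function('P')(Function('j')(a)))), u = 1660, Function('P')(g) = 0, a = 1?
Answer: Rational(-721165, 4) ≈ -1.8029e+5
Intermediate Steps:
Function('T')(s) = Mul(2, Pow(s, 2)) (Function('T')(s) = Mul(Add(s, s), Add(s, 0)) = Mul(Mul(2, s), s) = Mul(2, Pow(s, 2)))
Function('X')(k, q) = Rational(1665, 4) (Function('X')(k, q) = Add(Rational(5, 4), Mul(Rational(1, 4), 1660)) = Add(Rational(5, 4), 415) = Rational(1665, 4))
Add(-179875, Mul(-1, Function('X')(Function('T')(-27), 515))) = Add(-179875, Mul(-1, Rational(1665, 4))) = Add(-179875, Rational(-1665, 4)) = Rational(-721165, 4)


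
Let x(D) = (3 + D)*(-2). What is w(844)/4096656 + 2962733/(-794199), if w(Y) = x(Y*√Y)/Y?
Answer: -569104413886717/152555817953952 - √211/1024164 ≈ -3.7305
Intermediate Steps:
x(D) = -6 - 2*D
w(Y) = (-6 - 2*Y^(3/2))/Y (w(Y) = (-6 - 2*Y*√Y)/Y = (-6 - 2*Y^(3/2))/Y)
w(844)/4096656 + 2962733/(-794199) = (2*(-3 - 844^(3/2))/844)/4096656 + 2962733/(-794199) = (2*(1/844)*(-3 - 1688*√211))*(1/4096656) + 2962733*(-1/794199) = (2*(1/844)*(-3 - 1688*√211))*(1/4096656) - 2962733/794199 = (-3/422 - 4*√211)*(1/4096656) - 2962733/794199 = (-1/576262944 - √211/1024164) - 2962733/794199 = -569104413886717/152555817953952 - √211/1024164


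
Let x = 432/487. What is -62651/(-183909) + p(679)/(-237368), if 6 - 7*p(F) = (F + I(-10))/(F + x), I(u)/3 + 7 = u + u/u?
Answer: 34467522322390783/101178662145265320 ≈ 0.34066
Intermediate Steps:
I(u) = -18 + 3*u (I(u) = -21 + 3*(u + u/u) = -21 + 3*(u + 1) = -21 + 3*(1 + u) = -21 + (3 + 3*u) = -18 + 3*u)
x = 432/487 (x = 432*(1/487) = 432/487 ≈ 0.88706)
p(F) = 6/7 - (-48 + F)/(7*(432/487 + F)) (p(F) = 6/7 - (F + (-18 + 3*(-10)))/(7*(F + 432/487)) = 6/7 - (F + (-18 - 30))/(7*(432/487 + F)) = 6/7 - (F - 48)/(7*(432/487 + F)) = 6/7 - (-48 + F)/(7*(432/487 + F)))
-62651/(-183909) + p(679)/(-237368) = -62651/(-183909) + ((25968 + 2435*679)/(7*(432 + 487*679)))/(-237368) = -62651*(-1/183909) + ((25968 + 1653365)/(7*(432 + 330673)))*(-1/237368) = 62651/183909 + ((⅐)*1679333/331105)*(-1/237368) = 62651/183909 + ((⅐)*(1/331105)*1679333)*(-1/237368) = 62651/183909 + (1679333/2317735)*(-1/237368) = 62651/183909 - 1679333/550156121480 = 34467522322390783/101178662145265320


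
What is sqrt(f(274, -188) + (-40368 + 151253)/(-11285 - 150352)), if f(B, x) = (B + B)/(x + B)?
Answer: sqrt(148557495597)/161637 ≈ 2.3846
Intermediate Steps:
f(B, x) = 2*B/(B + x) (f(B, x) = (2*B)/(B + x) = 2*B/(B + x))
sqrt(f(274, -188) + (-40368 + 151253)/(-11285 - 150352)) = sqrt(2*274/(274 - 188) + (-40368 + 151253)/(-11285 - 150352)) = sqrt(2*274/86 + 110885/(-161637)) = sqrt(2*274*(1/86) + 110885*(-1/161637)) = sqrt(274/43 - 110885/161637) = sqrt(919081/161637) = sqrt(148557495597)/161637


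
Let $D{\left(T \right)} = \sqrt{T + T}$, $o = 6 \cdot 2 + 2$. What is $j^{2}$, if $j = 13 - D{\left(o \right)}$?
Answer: $197 - 52 \sqrt{7} \approx 59.421$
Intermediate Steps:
$o = 14$ ($o = 12 + 2 = 14$)
$D{\left(T \right)} = \sqrt{2} \sqrt{T}$ ($D{\left(T \right)} = \sqrt{2 T} = \sqrt{2} \sqrt{T}$)
$j = 13 - 2 \sqrt{7}$ ($j = 13 - \sqrt{2} \sqrt{14} = 13 - 2 \sqrt{7} \approx 7.7085$)
$j^{2} = \left(13 - 2 \sqrt{7}\right)^{2}$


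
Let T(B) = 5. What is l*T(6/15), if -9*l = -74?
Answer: 370/9 ≈ 41.111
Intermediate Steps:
l = 74/9 (l = -⅑*(-74) = 74/9 ≈ 8.2222)
l*T(6/15) = (74/9)*5 = 370/9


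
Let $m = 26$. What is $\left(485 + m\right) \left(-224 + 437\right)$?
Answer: $108843$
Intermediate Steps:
$\left(485 + m\right) \left(-224 + 437\right) = \left(485 + 26\right) \left(-224 + 437\right) = 511 \cdot 213 = 108843$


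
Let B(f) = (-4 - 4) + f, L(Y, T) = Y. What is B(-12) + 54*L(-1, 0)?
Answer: -74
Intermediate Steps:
B(f) = -8 + f
B(-12) + 54*L(-1, 0) = (-8 - 12) + 54*(-1) = -20 - 54 = -74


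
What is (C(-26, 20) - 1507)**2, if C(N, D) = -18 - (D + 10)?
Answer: 2418025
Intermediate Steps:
C(N, D) = -28 - D (C(N, D) = -18 - (10 + D) = -18 + (-10 - D) = -28 - D)
(C(-26, 20) - 1507)**2 = ((-28 - 1*20) - 1507)**2 = ((-28 - 20) - 1507)**2 = (-48 - 1507)**2 = (-1555)**2 = 2418025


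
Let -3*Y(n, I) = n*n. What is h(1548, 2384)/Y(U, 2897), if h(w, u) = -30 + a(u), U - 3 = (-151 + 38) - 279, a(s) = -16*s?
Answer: 114522/151321 ≈ 0.75681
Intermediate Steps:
U = -389 (U = 3 + ((-151 + 38) - 279) = 3 + (-113 - 279) = 3 - 392 = -389)
h(w, u) = -30 - 16*u
Y(n, I) = -n²/3 (Y(n, I) = -n*n/3 = -n²/3)
h(1548, 2384)/Y(U, 2897) = (-30 - 16*2384)/((-⅓*(-389)²)) = (-30 - 38144)/((-⅓*151321)) = -38174/(-151321/3) = -38174*(-3/151321) = 114522/151321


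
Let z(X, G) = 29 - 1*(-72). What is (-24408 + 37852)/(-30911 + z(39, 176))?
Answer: -6722/15405 ≈ -0.43635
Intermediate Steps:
z(X, G) = 101 (z(X, G) = 29 + 72 = 101)
(-24408 + 37852)/(-30911 + z(39, 176)) = (-24408 + 37852)/(-30911 + 101) = 13444/(-30810) = 13444*(-1/30810) = -6722/15405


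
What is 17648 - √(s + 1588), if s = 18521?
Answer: 17648 - √20109 ≈ 17506.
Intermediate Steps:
17648 - √(s + 1588) = 17648 - √(18521 + 1588) = 17648 - √20109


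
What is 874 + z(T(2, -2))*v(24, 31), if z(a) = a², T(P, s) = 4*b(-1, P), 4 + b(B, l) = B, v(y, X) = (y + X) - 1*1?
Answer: 22474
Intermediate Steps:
v(y, X) = -1 + X + y (v(y, X) = (X + y) - 1 = -1 + X + y)
b(B, l) = -4 + B
T(P, s) = -20 (T(P, s) = 4*(-4 - 1) = 4*(-5) = -20)
874 + z(T(2, -2))*v(24, 31) = 874 + (-20)²*(-1 + 31 + 24) = 874 + 400*54 = 874 + 21600 = 22474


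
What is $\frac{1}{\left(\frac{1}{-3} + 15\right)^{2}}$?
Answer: $\frac{9}{1936} \approx 0.0046488$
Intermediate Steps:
$\frac{1}{\left(\frac{1}{-3} + 15\right)^{2}} = \frac{1}{\left(- \frac{1}{3} + 15\right)^{2}} = \frac{1}{\left(\frac{44}{3}\right)^{2}} = \frac{1}{\frac{1936}{9}} = \frac{9}{1936}$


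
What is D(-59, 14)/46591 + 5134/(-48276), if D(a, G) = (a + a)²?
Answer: 216498415/1124613558 ≈ 0.19251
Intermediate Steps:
D(a, G) = 4*a² (D(a, G) = (2*a)² = 4*a²)
D(-59, 14)/46591 + 5134/(-48276) = (4*(-59)²)/46591 + 5134/(-48276) = (4*3481)*(1/46591) + 5134*(-1/48276) = 13924*(1/46591) - 2567/24138 = 13924/46591 - 2567/24138 = 216498415/1124613558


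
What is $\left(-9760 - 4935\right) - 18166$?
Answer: $-32861$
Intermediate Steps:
$\left(-9760 - 4935\right) - 18166 = -14695 - 18166 = -32861$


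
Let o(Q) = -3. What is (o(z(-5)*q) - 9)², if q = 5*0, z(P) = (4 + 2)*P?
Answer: 144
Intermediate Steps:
z(P) = 6*P
q = 0
(o(z(-5)*q) - 9)² = (-3 - 9)² = (-12)² = 144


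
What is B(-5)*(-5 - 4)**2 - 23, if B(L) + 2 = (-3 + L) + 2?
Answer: -671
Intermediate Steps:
B(L) = -3 + L (B(L) = -2 + ((-3 + L) + 2) = -2 + (-1 + L) = -3 + L)
B(-5)*(-5 - 4)**2 - 23 = (-3 - 5)*(-5 - 4)**2 - 23 = -8*(-9)**2 - 23 = -8*81 - 23 = -648 - 23 = -671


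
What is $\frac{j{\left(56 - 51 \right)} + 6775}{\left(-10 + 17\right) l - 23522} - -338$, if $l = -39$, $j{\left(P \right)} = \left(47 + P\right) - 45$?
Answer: $\frac{8035928}{23795} \approx 337.71$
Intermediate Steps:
$j{\left(P \right)} = 2 + P$
$\frac{j{\left(56 - 51 \right)} + 6775}{\left(-10 + 17\right) l - 23522} - -338 = \frac{\left(2 + \left(56 - 51\right)\right) + 6775}{\left(-10 + 17\right) \left(-39\right) - 23522} - -338 = \frac{\left(2 + 5\right) + 6775}{7 \left(-39\right) - 23522} + 338 = \frac{7 + 6775}{-273 - 23522} + 338 = \frac{6782}{-23795} + 338 = 6782 \left(- \frac{1}{23795}\right) + 338 = - \frac{6782}{23795} + 338 = \frac{8035928}{23795}$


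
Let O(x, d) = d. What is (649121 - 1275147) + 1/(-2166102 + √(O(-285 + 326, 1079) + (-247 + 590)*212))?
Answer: -2937312615126215936/4691997800609 - √73795/4691997800609 ≈ -6.2603e+5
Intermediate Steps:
(649121 - 1275147) + 1/(-2166102 + √(O(-285 + 326, 1079) + (-247 + 590)*212)) = (649121 - 1275147) + 1/(-2166102 + √(1079 + (-247 + 590)*212)) = -626026 + 1/(-2166102 + √(1079 + 343*212)) = -626026 + 1/(-2166102 + √(1079 + 72716)) = -626026 + 1/(-2166102 + √73795)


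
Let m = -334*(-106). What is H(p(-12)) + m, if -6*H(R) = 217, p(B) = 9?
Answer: 212207/6 ≈ 35368.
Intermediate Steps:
H(R) = -217/6 (H(R) = -⅙*217 = -217/6)
m = 35404
H(p(-12)) + m = -217/6 + 35404 = 212207/6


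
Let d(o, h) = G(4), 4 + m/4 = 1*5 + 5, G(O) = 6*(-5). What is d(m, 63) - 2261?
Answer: -2291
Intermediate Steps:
G(O) = -30
m = 24 (m = -16 + 4*(1*5 + 5) = -16 + 4*(5 + 5) = -16 + 4*10 = -16 + 40 = 24)
d(o, h) = -30
d(m, 63) - 2261 = -30 - 2261 = -2291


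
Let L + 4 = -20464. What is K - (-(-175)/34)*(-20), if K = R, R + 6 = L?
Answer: -346308/17 ≈ -20371.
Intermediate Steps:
L = -20468 (L = -4 - 20464 = -20468)
R = -20474 (R = -6 - 20468 = -20474)
K = -20474
K - (-(-175)/34)*(-20) = -20474 - (-(-175)/34)*(-20) = -20474 - (-5*(-35/34))*(-20) = -20474 - 175*(-20)/34 = -20474 - 1*(-1750/17) = -20474 + 1750/17 = -346308/17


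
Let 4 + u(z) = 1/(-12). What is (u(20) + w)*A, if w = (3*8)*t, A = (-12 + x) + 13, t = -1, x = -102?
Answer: 34037/12 ≈ 2836.4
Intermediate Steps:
u(z) = -49/12 (u(z) = -4 + 1/(-12) = -4 - 1/12 = -49/12)
A = -101 (A = (-12 - 102) + 13 = -114 + 13 = -101)
w = -24 (w = (3*8)*(-1) = 24*(-1) = -24)
(u(20) + w)*A = (-49/12 - 24)*(-101) = -337/12*(-101) = 34037/12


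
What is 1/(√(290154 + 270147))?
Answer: √560301/560301 ≈ 0.0013359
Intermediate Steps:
1/(√(290154 + 270147)) = 1/(√560301) = √560301/560301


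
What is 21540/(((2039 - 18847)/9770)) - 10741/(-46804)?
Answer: -1231190586059/98335204 ≈ -12520.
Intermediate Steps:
21540/(((2039 - 18847)/9770)) - 10741/(-46804) = 21540/((-16808*1/9770)) - 10741*(-1/46804) = 21540/(-8404/4885) + 10741/46804 = 21540*(-4885/8404) + 10741/46804 = -26305725/2101 + 10741/46804 = -1231190586059/98335204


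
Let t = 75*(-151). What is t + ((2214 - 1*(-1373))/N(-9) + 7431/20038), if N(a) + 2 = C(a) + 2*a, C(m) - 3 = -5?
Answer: -1266045131/110209 ≈ -11488.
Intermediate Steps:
C(m) = -2 (C(m) = 3 - 5 = -2)
N(a) = -4 + 2*a (N(a) = -2 + (-2 + 2*a) = -4 + 2*a)
t = -11325
t + ((2214 - 1*(-1373))/N(-9) + 7431/20038) = -11325 + ((2214 - 1*(-1373))/(-4 + 2*(-9)) + 7431/20038) = -11325 + ((2214 + 1373)/(-4 - 18) + 7431*(1/20038)) = -11325 + (3587/(-22) + 7431/20038) = -11325 + (3587*(-1/22) + 7431/20038) = -11325 + (-3587/22 + 7431/20038) = -11325 - 17928206/110209 = -1266045131/110209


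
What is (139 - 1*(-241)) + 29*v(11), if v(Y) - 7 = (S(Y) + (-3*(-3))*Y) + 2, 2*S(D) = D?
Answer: 7343/2 ≈ 3671.5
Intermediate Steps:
S(D) = D/2
v(Y) = 9 + 19*Y/2 (v(Y) = 7 + ((Y/2 + (-3*(-3))*Y) + 2) = 7 + ((Y/2 + 9*Y) + 2) = 7 + (19*Y/2 + 2) = 7 + (2 + 19*Y/2) = 9 + 19*Y/2)
(139 - 1*(-241)) + 29*v(11) = (139 - 1*(-241)) + 29*(9 + (19/2)*11) = (139 + 241) + 29*(9 + 209/2) = 380 + 29*(227/2) = 380 + 6583/2 = 7343/2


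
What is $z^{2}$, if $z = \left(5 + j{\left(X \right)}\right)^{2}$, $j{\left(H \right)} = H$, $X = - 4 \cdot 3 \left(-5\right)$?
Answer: $17850625$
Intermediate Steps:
$X = 60$ ($X = \left(-4\right) \left(-15\right) = 60$)
$z = 4225$ ($z = \left(5 + 60\right)^{2} = 65^{2} = 4225$)
$z^{2} = 4225^{2} = 17850625$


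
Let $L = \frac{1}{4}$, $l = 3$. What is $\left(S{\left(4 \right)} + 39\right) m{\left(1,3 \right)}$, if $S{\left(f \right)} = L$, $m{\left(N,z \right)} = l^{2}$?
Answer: $\frac{1413}{4} \approx 353.25$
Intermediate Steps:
$m{\left(N,z \right)} = 9$ ($m{\left(N,z \right)} = 3^{2} = 9$)
$L = \frac{1}{4} \approx 0.25$
$S{\left(f \right)} = \frac{1}{4}$
$\left(S{\left(4 \right)} + 39\right) m{\left(1,3 \right)} = \left(\frac{1}{4} + 39\right) 9 = \frac{157}{4} \cdot 9 = \frac{1413}{4}$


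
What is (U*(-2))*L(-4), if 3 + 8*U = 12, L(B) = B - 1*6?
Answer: 45/2 ≈ 22.500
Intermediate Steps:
L(B) = -6 + B (L(B) = B - 6 = -6 + B)
U = 9/8 (U = -3/8 + (⅛)*12 = -3/8 + 3/2 = 9/8 ≈ 1.1250)
(U*(-2))*L(-4) = ((9/8)*(-2))*(-6 - 4) = -9/4*(-10) = 45/2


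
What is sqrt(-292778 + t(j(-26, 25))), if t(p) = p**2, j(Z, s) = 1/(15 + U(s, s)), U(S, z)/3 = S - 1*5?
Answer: I*sqrt(1646876249)/75 ≈ 541.09*I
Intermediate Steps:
U(S, z) = -15 + 3*S (U(S, z) = 3*(S - 1*5) = 3*(S - 5) = 3*(-5 + S) = -15 + 3*S)
j(Z, s) = 1/(3*s) (j(Z, s) = 1/(15 + (-15 + 3*s)) = 1/(3*s))
sqrt(-292778 + t(j(-26, 25))) = sqrt(-292778 + ((1/3)/25)**2) = sqrt(-292778 + ((1/3)*(1/25))**2) = sqrt(-292778 + (1/75)**2) = sqrt(-292778 + 1/5625) = sqrt(-1646876249/5625) = I*sqrt(1646876249)/75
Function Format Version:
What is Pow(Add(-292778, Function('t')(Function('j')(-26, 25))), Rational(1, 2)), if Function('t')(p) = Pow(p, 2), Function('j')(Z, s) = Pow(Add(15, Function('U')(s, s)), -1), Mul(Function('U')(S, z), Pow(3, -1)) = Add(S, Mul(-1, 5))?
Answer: Mul(Rational(1, 75), I, Pow(1646876249, Rational(1, 2))) ≈ Mul(541.09, I)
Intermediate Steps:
Function('U')(S, z) = Add(-15, Mul(3, S)) (Function('U')(S, z) = Mul(3, Add(S, Mul(-1, 5))) = Mul(3, Add(S, -5)) = Mul(3, Add(-5, S)) = Add(-15, Mul(3, S)))
Function('j')(Z, s) = Mul(Rational(1, 3), Pow(s, -1)) (Function('j')(Z, s) = Pow(Add(15, Add(-15, Mul(3, s))), -1) = Pow(Mul(3, s), -1) = Mul(Rational(1, 3), Pow(s, -1)))
Pow(Add(-292778, Function('t')(Function('j')(-26, 25))), Rational(1, 2)) = Pow(Add(-292778, Pow(Mul(Rational(1, 3), Pow(25, -1)), 2)), Rational(1, 2)) = Pow(Add(-292778, Pow(Mul(Rational(1, 3), Rational(1, 25)), 2)), Rational(1, 2)) = Pow(Add(-292778, Pow(Rational(1, 75), 2)), Rational(1, 2)) = Pow(Add(-292778, Rational(1, 5625)), Rational(1, 2)) = Pow(Rational(-1646876249, 5625), Rational(1, 2)) = Mul(Rational(1, 75), I, Pow(1646876249, Rational(1, 2)))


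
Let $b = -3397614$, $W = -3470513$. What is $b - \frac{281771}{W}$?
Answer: $- \frac{11791463274211}{3470513} \approx -3.3976 \cdot 10^{6}$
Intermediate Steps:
$b - \frac{281771}{W} = -3397614 - \frac{281771}{-3470513} = -3397614 - 281771 \left(- \frac{1}{3470513}\right) = -3397614 - - \frac{281771}{3470513} = -3397614 + \frac{281771}{3470513} = - \frac{11791463274211}{3470513}$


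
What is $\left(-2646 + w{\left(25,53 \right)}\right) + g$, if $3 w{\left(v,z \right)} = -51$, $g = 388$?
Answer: $-2275$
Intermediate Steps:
$w{\left(v,z \right)} = -17$ ($w{\left(v,z \right)} = \frac{1}{3} \left(-51\right) = -17$)
$\left(-2646 + w{\left(25,53 \right)}\right) + g = \left(-2646 - 17\right) + 388 = -2663 + 388 = -2275$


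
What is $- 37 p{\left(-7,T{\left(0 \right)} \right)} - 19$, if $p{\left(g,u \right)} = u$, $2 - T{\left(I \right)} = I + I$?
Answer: $-93$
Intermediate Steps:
$T{\left(I \right)} = 2 - 2 I$ ($T{\left(I \right)} = 2 - \left(I + I\right) = 2 - 2 I$)
$- 37 p{\left(-7,T{\left(0 \right)} \right)} - 19 = - 37 \left(2 - 0\right) - 19 = - 37 \left(2 + 0\right) - 19 = \left(-37\right) 2 - 19 = -74 - 19 = -93$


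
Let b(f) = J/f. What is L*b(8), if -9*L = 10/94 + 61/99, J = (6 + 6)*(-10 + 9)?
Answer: 1681/13959 ≈ 0.12042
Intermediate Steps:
J = -12 (J = 12*(-1) = -12)
L = -3362/41877 (L = -(10/94 + 61/99)/9 = -(10*(1/94) + 61*(1/99))/9 = -(5/47 + 61/99)/9 = -⅑*3362/4653 = -3362/41877 ≈ -0.080283)
b(f) = -12/f
L*b(8) = -(-13448)/(13959*8) = -3362/41877*(-3/2) = 1681/13959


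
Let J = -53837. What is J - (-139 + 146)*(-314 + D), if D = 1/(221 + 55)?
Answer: -14252371/276 ≈ -51639.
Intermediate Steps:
D = 1/276 ≈ 0.0036232
J - (-139 + 146)*(-314 + D) = -53837 - (-139 + 146)*(-314 + 1/276) = -53837 - 7*(-86663)/276 = -53837 - 1*(-606641/276) = -53837 + 606641/276 = -14252371/276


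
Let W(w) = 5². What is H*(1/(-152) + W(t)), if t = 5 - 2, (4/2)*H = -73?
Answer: -277327/304 ≈ -912.26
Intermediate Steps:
H = -73/2 (H = (½)*(-73) = -73/2 ≈ -36.500)
t = 3
W(w) = 25
H*(1/(-152) + W(t)) = -73*(1/(-152) + 25)/2 = -73*(-1/152 + 25)/2 = -73/2*3799/152 = -277327/304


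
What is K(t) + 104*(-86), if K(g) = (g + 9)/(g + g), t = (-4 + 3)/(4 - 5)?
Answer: -8939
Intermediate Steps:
t = 1 (t = -1/(-1) = -1*(-1) = 1)
K(g) = (9 + g)/(2*g) (K(g) = (9 + g)/((2*g)) = (9 + g)*(1/(2*g)) = (9 + g)/(2*g))
K(t) + 104*(-86) = (½)*(9 + 1)/1 + 104*(-86) = (½)*1*10 - 8944 = 5 - 8944 = -8939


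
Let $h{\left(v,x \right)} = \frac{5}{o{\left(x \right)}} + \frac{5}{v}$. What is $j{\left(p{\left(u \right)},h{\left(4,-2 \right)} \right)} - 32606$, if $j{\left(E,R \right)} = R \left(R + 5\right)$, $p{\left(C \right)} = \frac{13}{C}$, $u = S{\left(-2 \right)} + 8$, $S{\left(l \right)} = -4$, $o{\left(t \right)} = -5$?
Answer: $- \frac{521675}{16} \approx -32605.0$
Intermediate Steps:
$u = 4$ ($u = -4 + 8 = 4$)
$h{\left(v,x \right)} = -1 + \frac{5}{v}$ ($h{\left(v,x \right)} = \frac{5}{-5} + \frac{5}{v} = 5 \left(- \frac{1}{5}\right) + \frac{5}{v} = -1 + \frac{5}{v}$)
$j{\left(E,R \right)} = R \left(5 + R\right)$
$j{\left(p{\left(u \right)},h{\left(4,-2 \right)} \right)} - 32606 = \frac{5 - 4}{4} \left(5 + \frac{5 - 4}{4}\right) - 32606 = \frac{1}{4} \cdot 1 \left(5 + \frac{1}{4} \cdot 1\right) - 32606 = \frac{5 + \frac{1}{4}}{4} - 32606 = \frac{1}{4} \cdot \frac{21}{4} - 32606 = \frac{21}{16} - 32606 = - \frac{521675}{16}$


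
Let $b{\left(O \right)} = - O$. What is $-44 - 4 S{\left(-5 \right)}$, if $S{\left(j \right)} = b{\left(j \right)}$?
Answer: $-64$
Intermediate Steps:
$S{\left(j \right)} = - j$
$-44 - 4 S{\left(-5 \right)} = -44 - 4 \left(\left(-1\right) \left(-5\right)\right) = -44 - 20 = -64$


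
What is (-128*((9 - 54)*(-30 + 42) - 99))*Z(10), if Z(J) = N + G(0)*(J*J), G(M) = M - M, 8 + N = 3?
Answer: -408960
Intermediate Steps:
N = -5 (N = -8 + 3 = -5)
G(M) = 0
Z(J) = -5 (Z(J) = -5 + 0*(J*J) = -5 + 0*J² = -5 + 0 = -5)
(-128*((9 - 54)*(-30 + 42) - 99))*Z(10) = -128*((9 - 54)*(-30 + 42) - 99)*(-5) = -128*(-45*12 - 99)*(-5) = -128*(-540 - 99)*(-5) = -128*(-639)*(-5) = 81792*(-5) = -408960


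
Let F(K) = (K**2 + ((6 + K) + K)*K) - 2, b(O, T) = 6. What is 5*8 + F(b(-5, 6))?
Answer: 182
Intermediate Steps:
F(K) = -2 + K**2 + K*(6 + 2*K) (F(K) = (K**2 + (6 + 2*K)*K) - 2 = (K**2 + K*(6 + 2*K)) - 2 = -2 + K**2 + K*(6 + 2*K))
5*8 + F(b(-5, 6)) = 5*8 + (-2 + 3*6**2 + 6*6) = 40 + (-2 + 3*36 + 36) = 40 + (-2 + 108 + 36) = 40 + 142 = 182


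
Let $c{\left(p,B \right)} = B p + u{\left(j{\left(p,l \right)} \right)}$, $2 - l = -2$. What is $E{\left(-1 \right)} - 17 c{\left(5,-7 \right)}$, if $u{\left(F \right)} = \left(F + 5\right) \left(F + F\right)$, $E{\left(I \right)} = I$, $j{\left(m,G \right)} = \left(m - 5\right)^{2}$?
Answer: $594$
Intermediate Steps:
$l = 4$ ($l = 2 - -2 = 2 + 2 = 4$)
$j{\left(m,G \right)} = \left(-5 + m\right)^{2}$
$u{\left(F \right)} = 2 F \left(5 + F\right)$ ($u{\left(F \right)} = \left(5 + F\right) 2 F = 2 F \left(5 + F\right)$)
$c{\left(p,B \right)} = B p + 2 \left(-5 + p\right)^{2} \left(5 + \left(-5 + p\right)^{2}\right)$
$E{\left(-1 \right)} - 17 c{\left(5,-7 \right)} = -1 - 17 \left(\left(-7\right) 5 + 2 \left(-5 + 5\right)^{2} \left(5 + \left(-5 + 5\right)^{2}\right)\right) = -1 - 17 \left(-35 + 2 \cdot 0^{2} \left(5 + 0^{2}\right)\right) = -1 - 17 \left(-35 + 2 \cdot 0 \left(5 + 0\right)\right) = -1 - 17 \left(-35 + 2 \cdot 0 \cdot 5\right) = -1 - 17 \left(-35 + 0\right) = -1 - -595 = -1 + 595 = 594$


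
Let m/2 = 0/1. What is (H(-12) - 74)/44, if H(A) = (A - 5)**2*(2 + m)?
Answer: 126/11 ≈ 11.455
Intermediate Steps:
m = 0 (m = 2*(0/1) = 2*(0*1) = 2*0 = 0)
H(A) = 2*(-5 + A)**2 (H(A) = (A - 5)**2*(2 + 0) = (-5 + A)**2*2 = 2*(-5 + A)**2)
(H(-12) - 74)/44 = (2*(-5 - 12)**2 - 74)/44 = (2*(-17)**2 - 74)/44 = (2*289 - 74)/44 = (578 - 74)/44 = (1/44)*504 = 126/11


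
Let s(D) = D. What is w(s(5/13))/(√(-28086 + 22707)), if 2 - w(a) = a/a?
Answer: -I*√5379/5379 ≈ -0.013635*I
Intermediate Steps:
w(a) = 1 (w(a) = 2 - a/a = 2 - 1*1 = 2 - 1 = 1)
w(s(5/13))/(√(-28086 + 22707)) = 1/√(-28086 + 22707) = 1/√(-5379) = 1/(I*√5379) = 1*(-I*√5379/5379) = -I*√5379/5379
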